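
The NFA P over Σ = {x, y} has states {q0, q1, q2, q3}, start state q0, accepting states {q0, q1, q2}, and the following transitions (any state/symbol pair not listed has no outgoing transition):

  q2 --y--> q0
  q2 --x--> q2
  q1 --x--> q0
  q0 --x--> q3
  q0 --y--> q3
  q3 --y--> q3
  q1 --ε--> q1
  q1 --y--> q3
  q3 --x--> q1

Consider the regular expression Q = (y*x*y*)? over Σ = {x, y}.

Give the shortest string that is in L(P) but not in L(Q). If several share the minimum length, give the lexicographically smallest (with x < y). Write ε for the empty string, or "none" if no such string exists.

The string xyx is accepted by P but not by Q.
No shorter string lies in the difference, and xyx is the lexicographically first length-3 string in L(P) \ L(Q).

xyx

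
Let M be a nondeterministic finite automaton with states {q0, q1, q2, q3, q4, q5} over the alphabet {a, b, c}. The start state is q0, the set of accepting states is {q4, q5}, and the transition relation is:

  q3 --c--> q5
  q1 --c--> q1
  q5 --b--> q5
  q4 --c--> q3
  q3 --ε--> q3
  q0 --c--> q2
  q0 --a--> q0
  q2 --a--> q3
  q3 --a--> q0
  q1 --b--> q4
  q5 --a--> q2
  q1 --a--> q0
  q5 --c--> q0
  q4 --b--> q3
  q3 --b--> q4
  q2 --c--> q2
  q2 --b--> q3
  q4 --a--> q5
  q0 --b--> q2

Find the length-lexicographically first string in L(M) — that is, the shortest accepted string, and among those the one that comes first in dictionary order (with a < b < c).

A breadth-first search from q0 reaches an accepting state first via the path q0 → q2 → q3 → q4 on input bab.
No string of length < 3 is accepted (BFS exhausts all shorter strings without reaching an accepting state), and bab is the lexicographically least accepting string of length 3.

bab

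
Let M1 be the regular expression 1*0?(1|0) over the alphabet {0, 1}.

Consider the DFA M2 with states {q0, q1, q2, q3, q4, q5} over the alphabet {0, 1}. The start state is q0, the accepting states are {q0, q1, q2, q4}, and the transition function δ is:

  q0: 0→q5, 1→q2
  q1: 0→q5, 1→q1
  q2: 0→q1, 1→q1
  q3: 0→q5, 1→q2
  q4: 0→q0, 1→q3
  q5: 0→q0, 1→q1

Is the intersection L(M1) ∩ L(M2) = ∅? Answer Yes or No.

The string 1 is accepted by both M1 and M2.
Hence L(M1) ∩ L(M2) ≠ ∅.

No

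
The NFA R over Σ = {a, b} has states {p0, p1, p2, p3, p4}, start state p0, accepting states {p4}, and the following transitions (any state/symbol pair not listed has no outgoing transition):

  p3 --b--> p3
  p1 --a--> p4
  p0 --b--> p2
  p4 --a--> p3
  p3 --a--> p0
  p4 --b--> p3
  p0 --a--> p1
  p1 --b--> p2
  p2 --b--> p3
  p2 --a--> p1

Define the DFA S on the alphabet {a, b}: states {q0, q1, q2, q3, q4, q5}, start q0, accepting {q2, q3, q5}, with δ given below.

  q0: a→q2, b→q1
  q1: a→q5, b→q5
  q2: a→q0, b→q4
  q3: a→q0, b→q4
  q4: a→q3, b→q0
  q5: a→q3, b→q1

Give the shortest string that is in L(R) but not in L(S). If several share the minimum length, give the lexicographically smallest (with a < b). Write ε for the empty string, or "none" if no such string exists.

aa

The string aa is accepted by R but not by S.
No shorter string lies in the difference, and aa is the lexicographically first length-2 string in L(R) \ L(S).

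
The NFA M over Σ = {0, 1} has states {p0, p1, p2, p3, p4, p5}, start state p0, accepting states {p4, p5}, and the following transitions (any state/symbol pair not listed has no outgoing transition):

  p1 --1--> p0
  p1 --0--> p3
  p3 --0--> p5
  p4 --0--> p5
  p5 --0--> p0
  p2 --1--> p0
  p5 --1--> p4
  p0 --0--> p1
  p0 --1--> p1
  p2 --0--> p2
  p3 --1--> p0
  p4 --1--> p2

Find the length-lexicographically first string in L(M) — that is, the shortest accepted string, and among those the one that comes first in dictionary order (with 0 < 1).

000

A breadth-first search from p0 reaches an accepting state first via the path p0 → p1 → p3 → p5 on input 000.
No string of length < 3 is accepted (BFS exhausts all shorter strings without reaching an accepting state), and 000 is the lexicographically least accepting string of length 3.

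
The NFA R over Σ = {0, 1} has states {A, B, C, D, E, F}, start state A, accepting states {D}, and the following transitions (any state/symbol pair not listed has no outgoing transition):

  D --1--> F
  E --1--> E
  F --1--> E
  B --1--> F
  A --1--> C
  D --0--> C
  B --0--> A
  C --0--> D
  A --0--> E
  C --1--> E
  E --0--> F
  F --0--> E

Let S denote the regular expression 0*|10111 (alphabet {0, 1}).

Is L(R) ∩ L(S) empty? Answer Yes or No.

Yes

Converting the expression S to a DFA (subset construction, then merging equivalent states) gives the minimal DFA with states {s0, s1, s2, s3, s4, s5, s6, s7}, start state s0, accepting states {s0, s1, s7} and transitions s0: 0→s1, 1→s2; s1: 0→s1, 1→s3; s2: 0→s4, 1→s3; s3: 0→s3, 1→s3; s4: 0→s3, 1→s5; s5: 0→s3, 1→s6; s6: 0→s3, 1→s7; s7: 0→s3, 1→s3.
Exploring the product automaton R × S from the start pair (A, s0), following both machines on each input symbol, reaches 12 state pairs: (A, s0), (E, s1), (C, s2), (F, s1), (E, s3), (D, s4), (F, s3), (C, s3), (F, s5), (D, s3), (E, s6), (E, s7).
R accepts in {D} and S accepts in {s0, s1, s7}; no reachable pair has both components accepting, so no string drives both machines to acceptance simultaneously and L(R) ∩ L(S) = ∅.
So no string is accepted by both, and the intersection is empty.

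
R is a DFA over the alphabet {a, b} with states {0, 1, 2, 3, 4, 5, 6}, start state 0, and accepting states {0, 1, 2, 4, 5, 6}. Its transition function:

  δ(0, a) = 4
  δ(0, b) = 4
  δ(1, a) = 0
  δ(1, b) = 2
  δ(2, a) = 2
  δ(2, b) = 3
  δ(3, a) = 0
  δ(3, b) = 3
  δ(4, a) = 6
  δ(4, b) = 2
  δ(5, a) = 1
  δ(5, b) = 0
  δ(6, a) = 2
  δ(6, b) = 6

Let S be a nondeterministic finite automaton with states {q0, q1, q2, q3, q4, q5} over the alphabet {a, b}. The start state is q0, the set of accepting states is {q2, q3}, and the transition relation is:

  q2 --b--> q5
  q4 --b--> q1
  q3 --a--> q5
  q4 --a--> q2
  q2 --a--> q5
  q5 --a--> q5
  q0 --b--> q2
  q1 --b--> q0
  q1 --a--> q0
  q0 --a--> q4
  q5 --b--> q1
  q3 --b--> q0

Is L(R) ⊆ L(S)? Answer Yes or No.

The empty string ε is in L(R) but not in L(S).
So L(R) ⊄ L(S).

No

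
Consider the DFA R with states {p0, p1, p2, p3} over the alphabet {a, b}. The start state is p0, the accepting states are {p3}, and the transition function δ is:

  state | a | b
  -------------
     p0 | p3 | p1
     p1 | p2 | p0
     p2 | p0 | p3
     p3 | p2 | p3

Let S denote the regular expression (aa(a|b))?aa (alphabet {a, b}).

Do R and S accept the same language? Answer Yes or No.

No

The string a is accepted by R but rejected by S.
So L(R) ≠ L(S).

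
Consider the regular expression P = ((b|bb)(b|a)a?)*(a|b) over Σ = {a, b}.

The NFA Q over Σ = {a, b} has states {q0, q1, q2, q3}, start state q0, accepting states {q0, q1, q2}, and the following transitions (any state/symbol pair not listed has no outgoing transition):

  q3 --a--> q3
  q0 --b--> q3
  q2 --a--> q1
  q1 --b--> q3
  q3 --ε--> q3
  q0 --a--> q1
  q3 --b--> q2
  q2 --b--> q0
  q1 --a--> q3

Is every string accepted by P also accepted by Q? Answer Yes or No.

The string b is in L(P) but not in L(Q).
So L(P) ⊄ L(Q).

No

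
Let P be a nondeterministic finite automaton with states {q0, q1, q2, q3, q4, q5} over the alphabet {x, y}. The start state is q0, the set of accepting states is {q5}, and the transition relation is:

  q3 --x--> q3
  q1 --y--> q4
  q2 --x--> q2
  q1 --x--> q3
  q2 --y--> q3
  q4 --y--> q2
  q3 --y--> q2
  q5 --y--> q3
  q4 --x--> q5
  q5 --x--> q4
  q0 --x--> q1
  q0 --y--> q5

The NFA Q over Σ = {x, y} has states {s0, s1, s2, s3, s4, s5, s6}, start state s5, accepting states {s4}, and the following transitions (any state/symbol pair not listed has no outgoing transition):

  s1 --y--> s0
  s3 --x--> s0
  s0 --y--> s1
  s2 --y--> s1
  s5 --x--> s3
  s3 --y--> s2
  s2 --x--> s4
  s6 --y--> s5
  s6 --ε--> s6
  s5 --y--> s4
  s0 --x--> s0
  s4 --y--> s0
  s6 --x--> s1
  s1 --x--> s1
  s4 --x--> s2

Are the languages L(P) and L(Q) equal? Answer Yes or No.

Yes

Exploring the product automaton P × Q from the start pair (q0, s5), following both machines on each input symbol, reaches 6 state pairs: (q0, s5), (q1, s3), (q5, s4), (q3, s0), (q4, s2), (q2, s1).
P accepts in {q5} and Q accepts in {s4}. In every reachable pair the two components are either both accepting — (q5, s4) — or both non-accepting, so no string is accepted by exactly one of the machines: L(P) \ L(Q) and L(Q) \ L(P) are both empty.
Hence every string is accepted by P iff it is accepted by Q, and the two languages coincide.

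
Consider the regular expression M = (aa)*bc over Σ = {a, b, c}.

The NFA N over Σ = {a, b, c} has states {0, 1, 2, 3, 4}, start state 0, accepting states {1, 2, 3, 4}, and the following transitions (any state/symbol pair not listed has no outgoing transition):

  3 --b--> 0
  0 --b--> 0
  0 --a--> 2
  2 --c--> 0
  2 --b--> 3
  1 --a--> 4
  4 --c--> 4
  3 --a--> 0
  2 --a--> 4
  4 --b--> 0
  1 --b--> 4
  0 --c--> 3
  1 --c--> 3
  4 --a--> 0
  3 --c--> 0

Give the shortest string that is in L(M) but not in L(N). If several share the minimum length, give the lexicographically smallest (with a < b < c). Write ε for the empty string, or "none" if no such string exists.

aaaabc

The string aaaabc is accepted by M but not by N.
No shorter string lies in the difference, and aaaabc is the lexicographically first length-6 string in L(M) \ L(N).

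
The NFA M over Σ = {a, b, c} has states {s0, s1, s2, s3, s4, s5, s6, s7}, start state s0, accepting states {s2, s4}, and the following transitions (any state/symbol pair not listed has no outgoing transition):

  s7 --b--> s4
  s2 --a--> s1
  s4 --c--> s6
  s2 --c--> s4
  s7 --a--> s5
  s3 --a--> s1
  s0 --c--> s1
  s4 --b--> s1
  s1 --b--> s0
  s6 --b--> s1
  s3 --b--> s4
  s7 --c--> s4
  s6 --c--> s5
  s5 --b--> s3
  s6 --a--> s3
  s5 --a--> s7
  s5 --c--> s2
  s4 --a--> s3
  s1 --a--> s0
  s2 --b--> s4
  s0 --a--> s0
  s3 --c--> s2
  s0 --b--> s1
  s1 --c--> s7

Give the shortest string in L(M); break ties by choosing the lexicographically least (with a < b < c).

A breadth-first search from s0 reaches an accepting state first via the path s0 → s1 → s7 → s4 on input bcb.
No string of length < 3 is accepted (BFS exhausts all shorter strings without reaching an accepting state), and bcb is the lexicographically least accepting string of length 3.

bcb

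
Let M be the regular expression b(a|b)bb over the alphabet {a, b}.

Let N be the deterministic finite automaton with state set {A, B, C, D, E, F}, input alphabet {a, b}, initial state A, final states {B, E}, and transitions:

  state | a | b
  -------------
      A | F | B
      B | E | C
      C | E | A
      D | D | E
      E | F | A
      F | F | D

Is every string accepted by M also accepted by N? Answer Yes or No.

Converting the expression M to a DFA (subset construction, then merging equivalent states) gives the minimal DFA with states {m0, m1, m2, m3, m4, m5}, start state m0, accepting states {m5} and transitions m0: a→m1, b→m2; m1: a→m1, b→m1; m2: a→m3, b→m3; m3: a→m1, b→m4; m4: a→m1, b→m5; m5: a→m1, b→m1.
Exploring the product automaton M × N from the start pair (m0, A), following both machines on each input symbol, reaches 12 state pairs: (m0, A), (m1, F), (m2, B), (m1, D), (m3, E), (m3, C), (m1, E), (m4, A), (m1, A), (m5, B), (m1, B), (m1, C).
M accepts in {m5} and N accepts in {B, E}. The reachable pairs whose M-component is accepting are (m5, B); in each of them the N-component is accepting too, so the product for L(M) \ L(N) (M-component accepting, N-component rejecting) has no reachable accepting pair and the difference is empty.
Hence every string in L(M) is also in L(N).

Yes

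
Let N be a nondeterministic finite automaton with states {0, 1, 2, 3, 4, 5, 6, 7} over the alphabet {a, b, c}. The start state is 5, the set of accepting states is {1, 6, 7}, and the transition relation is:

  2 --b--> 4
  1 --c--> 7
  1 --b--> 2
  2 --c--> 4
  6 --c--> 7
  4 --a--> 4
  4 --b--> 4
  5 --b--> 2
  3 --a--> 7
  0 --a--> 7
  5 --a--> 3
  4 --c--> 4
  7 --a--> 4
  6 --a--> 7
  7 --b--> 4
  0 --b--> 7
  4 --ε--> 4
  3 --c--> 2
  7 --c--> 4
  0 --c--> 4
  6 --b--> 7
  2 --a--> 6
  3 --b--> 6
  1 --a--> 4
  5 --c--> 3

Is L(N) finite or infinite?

The useful states (reachable from 5 and able to reach an accepting state) are {2, 3, 5, 6, 7}.
Restricted to these states the transition graph has no cycle, so every accepting path has bounded length and L is finite.

finite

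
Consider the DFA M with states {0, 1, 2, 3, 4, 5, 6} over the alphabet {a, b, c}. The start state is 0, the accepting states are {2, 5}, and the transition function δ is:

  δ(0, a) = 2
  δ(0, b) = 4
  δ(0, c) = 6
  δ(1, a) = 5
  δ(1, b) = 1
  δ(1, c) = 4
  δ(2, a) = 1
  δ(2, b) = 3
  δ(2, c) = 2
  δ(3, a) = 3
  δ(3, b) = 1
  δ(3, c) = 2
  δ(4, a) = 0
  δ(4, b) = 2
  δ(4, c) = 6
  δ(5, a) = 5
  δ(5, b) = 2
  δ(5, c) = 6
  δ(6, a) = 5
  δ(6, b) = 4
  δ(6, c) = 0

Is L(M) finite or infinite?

infinite

State 1 is reachable from the start and can reach an accepting state, and it lies on the cycle 1 → 1.
Traversing that cycle any number of times yields accepted strings of unbounded length, so the language is infinite.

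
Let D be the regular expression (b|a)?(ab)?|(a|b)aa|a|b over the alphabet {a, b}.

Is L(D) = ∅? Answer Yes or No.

No

The empty string ε matches the expression, so it belongs to L(D).
Since L(D) contains at least one string, it is not empty.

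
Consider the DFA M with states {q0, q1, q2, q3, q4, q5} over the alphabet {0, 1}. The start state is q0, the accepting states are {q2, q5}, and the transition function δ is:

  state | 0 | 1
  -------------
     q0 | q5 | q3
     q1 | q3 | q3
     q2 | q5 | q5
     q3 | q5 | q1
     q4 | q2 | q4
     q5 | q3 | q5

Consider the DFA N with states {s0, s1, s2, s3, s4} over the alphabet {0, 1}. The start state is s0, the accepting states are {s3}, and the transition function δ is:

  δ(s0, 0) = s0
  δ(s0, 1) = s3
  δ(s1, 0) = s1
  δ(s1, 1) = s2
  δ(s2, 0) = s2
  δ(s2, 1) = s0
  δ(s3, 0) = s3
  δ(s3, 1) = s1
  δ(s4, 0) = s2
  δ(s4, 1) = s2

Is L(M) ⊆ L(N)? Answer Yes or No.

The string 0 is in L(M) but not in L(N).
So L(M) ⊄ L(N).

No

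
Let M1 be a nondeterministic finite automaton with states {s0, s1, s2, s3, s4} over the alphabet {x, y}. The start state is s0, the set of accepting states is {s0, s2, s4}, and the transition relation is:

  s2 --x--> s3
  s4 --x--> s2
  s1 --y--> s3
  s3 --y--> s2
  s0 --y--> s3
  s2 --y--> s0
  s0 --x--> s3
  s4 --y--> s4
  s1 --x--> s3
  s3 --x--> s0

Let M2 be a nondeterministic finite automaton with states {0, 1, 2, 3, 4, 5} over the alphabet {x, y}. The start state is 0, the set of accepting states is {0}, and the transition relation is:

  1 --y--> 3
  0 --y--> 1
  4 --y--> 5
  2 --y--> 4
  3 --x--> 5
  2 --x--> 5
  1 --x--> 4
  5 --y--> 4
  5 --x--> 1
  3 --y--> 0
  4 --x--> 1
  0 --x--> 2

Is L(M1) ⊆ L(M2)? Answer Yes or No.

No

The string xx is in L(M1) but not in L(M2).
So L(M1) ⊄ L(M2).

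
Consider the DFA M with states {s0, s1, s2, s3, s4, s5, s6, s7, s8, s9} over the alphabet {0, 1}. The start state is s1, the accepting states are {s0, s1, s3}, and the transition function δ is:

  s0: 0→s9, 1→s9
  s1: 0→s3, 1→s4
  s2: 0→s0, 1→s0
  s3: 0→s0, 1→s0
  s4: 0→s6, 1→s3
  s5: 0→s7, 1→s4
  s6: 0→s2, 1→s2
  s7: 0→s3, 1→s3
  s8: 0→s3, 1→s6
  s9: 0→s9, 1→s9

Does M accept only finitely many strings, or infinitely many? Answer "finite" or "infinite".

The useful states (reachable from s1 and able to reach an accepting state) are {s0, s1, s2, s3, s4, s6}.
Restricted to these states the transition graph has no cycle, so every accepting path has bounded length and L is finite.

finite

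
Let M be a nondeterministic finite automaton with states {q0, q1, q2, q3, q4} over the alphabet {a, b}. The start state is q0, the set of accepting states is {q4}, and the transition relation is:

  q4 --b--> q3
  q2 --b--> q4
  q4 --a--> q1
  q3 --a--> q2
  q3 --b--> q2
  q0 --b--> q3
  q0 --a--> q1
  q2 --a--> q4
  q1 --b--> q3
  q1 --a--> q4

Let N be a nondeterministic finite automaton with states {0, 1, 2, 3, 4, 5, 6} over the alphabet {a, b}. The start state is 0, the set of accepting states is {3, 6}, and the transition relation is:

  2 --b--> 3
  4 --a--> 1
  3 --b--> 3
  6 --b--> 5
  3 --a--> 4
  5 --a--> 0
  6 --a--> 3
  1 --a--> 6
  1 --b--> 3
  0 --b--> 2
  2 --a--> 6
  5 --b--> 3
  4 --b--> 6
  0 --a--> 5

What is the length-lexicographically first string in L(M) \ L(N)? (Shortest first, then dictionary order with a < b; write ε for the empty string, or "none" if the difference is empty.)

aa

The string aa is accepted by M but not by N.
No shorter string lies in the difference, and aa is the lexicographically first length-2 string in L(M) \ L(N).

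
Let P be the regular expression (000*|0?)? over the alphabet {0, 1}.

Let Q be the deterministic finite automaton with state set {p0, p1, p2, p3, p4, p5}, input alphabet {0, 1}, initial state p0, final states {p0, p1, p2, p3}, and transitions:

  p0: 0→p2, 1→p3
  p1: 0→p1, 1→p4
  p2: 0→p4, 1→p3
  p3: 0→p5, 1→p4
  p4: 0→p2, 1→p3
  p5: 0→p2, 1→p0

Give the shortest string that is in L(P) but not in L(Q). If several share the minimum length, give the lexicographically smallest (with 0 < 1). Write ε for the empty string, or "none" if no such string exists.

The string 00 is accepted by P but not by Q.
No shorter string lies in the difference, and 00 is the lexicographically first length-2 string in L(P) \ L(Q).

00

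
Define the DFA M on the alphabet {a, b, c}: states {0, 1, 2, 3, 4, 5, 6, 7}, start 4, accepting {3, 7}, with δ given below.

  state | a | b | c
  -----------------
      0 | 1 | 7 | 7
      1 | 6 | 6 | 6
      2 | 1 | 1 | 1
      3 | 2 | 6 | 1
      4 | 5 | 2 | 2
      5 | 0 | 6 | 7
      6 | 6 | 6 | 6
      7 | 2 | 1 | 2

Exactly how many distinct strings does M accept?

The useful subgraph on states {0, 4, 5, 7} is acyclic, so L(M) is finite; the longest accepting path visits 4 useful states, giving maximum string length 3.
Counting accepting paths from 4 by length: 1 of length 2, 2 of length 3. Total 3.

3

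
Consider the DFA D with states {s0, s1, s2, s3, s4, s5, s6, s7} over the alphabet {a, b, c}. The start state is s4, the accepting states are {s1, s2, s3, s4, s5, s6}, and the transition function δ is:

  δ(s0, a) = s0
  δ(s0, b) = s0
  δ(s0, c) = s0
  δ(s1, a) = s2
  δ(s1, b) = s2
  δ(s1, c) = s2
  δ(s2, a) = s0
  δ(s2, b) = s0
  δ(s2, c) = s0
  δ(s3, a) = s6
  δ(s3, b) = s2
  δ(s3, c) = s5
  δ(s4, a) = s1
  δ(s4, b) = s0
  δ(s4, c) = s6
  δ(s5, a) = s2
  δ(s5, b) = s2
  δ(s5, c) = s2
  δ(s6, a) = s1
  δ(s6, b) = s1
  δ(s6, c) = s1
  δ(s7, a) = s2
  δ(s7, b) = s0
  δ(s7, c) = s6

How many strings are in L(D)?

18

The useful subgraph on states {s1, s2, s4, s6} is acyclic, so L(D) is finite; the longest accepting path visits 4 useful states, giving maximum string length 3.
Counting accepting paths from s4 by length: 1 of length 0, 2 of length 1, 6 of length 2, 9 of length 3. Total 18.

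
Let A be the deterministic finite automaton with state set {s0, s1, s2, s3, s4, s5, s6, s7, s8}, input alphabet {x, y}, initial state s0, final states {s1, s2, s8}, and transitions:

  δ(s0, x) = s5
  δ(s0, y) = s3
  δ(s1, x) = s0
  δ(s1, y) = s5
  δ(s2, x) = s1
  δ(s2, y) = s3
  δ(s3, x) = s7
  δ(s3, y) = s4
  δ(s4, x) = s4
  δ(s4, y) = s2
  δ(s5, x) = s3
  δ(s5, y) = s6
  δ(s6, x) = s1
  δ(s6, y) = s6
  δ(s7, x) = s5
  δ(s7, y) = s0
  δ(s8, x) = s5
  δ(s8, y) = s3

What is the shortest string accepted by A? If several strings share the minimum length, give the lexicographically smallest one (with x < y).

xyx

A breadth-first search from s0 reaches an accepting state first via the path s0 → s5 → s6 → s1 on input xyx.
No string of length < 3 is accepted (BFS exhausts all shorter strings without reaching an accepting state), and xyx is the lexicographically least accepting string of length 3.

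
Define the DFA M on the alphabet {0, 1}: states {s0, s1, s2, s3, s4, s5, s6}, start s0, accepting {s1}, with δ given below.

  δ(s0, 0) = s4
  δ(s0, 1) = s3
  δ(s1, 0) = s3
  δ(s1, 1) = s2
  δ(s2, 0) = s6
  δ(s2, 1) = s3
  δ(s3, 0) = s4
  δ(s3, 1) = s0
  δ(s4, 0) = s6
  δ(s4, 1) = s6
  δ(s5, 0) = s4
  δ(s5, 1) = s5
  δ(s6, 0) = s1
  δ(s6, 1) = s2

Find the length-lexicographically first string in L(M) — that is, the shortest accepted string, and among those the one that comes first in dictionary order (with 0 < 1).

A breadth-first search from s0 reaches an accepting state first via the path s0 → s4 → s6 → s1 on input 000.
No string of length < 3 is accepted (BFS exhausts all shorter strings without reaching an accepting state), and 000 is the lexicographically least accepting string of length 3.

000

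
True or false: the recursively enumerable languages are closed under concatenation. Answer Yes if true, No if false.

Yes

Dovetail over all split points of the input and all step bounds t = 1, 2, …, simulating the recogniser for L₁ on the prefix and the recogniser for L₂ on the suffix for t steps; accept if for some split both accept.
So the recursively enumerable languages are closed under concatenation.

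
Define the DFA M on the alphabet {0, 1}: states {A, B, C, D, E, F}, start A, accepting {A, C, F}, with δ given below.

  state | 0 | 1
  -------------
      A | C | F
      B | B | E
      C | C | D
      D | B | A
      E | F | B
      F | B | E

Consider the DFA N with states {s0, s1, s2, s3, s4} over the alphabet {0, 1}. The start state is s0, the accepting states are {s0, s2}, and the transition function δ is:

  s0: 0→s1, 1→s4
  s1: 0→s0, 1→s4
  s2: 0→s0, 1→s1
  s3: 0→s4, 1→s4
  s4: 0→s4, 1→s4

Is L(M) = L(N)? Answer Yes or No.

The string 0 is accepted by M but rejected by N.
So L(M) ≠ L(N).

No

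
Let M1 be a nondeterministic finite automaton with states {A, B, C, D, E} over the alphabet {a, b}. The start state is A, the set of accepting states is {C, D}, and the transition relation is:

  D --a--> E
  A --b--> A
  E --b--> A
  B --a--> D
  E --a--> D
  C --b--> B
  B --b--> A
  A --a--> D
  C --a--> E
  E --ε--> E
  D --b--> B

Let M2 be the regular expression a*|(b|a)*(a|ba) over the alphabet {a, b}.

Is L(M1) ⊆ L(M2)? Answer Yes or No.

Yes

Converting the expression M2 to a DFA (subset construction, then merging equivalent states) gives the minimal DFA with states {r0, r1}, start state r0, accepting states {r0} and transitions r0: a→r0, b→r1; r1: a→r0, b→r1.
Exploring the product automaton M1 × M2 from the start pair (A, r0), following both machines on each input symbol, reaches 5 state pairs: (A, r0), (D, r0), (A, r1), (E, r0), (B, r1).
M1 accepts in {C, D} and M2 accepts in {r0}. The reachable pairs whose M1-component is accepting are (D, r0); in each of them the M2-component is accepting too, so the product for L(M1) \ L(M2) (M1-component accepting, M2-component rejecting) has no reachable accepting pair and the difference is empty.
Hence every string in L(M1) is also in L(M2).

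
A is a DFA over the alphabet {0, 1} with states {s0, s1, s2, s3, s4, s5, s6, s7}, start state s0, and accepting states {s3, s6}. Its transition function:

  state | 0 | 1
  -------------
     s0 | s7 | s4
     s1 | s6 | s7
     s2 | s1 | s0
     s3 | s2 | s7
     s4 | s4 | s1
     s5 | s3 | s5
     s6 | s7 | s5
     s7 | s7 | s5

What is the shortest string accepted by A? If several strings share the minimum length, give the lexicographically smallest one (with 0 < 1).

A breadth-first search from s0 reaches an accepting state first via the path s0 → s7 → s5 → s3 on input 010.
No string of length < 3 is accepted (BFS exhausts all shorter strings without reaching an accepting state), and 010 is the lexicographically least accepting string of length 3.

010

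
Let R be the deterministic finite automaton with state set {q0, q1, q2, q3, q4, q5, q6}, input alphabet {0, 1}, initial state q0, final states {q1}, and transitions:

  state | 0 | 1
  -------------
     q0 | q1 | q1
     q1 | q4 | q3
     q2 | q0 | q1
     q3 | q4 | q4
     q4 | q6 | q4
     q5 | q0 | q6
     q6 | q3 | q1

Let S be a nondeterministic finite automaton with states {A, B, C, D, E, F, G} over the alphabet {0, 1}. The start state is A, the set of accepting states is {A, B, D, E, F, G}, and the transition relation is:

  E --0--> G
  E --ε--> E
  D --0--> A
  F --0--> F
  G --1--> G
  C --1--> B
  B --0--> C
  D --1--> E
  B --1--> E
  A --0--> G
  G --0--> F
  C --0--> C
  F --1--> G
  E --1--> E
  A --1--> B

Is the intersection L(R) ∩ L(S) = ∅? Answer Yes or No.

The string 0 is accepted by both R and S.
Hence L(R) ∩ L(S) ≠ ∅.

No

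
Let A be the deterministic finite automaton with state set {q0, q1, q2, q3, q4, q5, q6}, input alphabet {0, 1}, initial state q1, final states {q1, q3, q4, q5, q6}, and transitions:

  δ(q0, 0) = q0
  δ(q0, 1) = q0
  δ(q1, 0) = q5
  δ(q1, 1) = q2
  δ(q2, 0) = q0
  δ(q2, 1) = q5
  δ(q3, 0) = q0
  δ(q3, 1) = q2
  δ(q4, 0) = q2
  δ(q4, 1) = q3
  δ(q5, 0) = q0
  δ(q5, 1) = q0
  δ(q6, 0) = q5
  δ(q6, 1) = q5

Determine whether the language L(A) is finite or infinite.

finite

The useful states (reachable from q1 and able to reach an accepting state) are {q1, q2, q5}.
Restricted to these states the transition graph has no cycle, so every accepting path has bounded length and L is finite.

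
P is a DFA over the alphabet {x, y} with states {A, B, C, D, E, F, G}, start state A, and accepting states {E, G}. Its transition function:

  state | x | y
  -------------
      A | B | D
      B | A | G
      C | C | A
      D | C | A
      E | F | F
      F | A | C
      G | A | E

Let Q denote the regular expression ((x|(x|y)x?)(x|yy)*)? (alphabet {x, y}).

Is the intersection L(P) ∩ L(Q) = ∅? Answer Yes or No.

No

The string xyy is accepted by both P and Q.
Hence L(P) ∩ L(Q) ≠ ∅.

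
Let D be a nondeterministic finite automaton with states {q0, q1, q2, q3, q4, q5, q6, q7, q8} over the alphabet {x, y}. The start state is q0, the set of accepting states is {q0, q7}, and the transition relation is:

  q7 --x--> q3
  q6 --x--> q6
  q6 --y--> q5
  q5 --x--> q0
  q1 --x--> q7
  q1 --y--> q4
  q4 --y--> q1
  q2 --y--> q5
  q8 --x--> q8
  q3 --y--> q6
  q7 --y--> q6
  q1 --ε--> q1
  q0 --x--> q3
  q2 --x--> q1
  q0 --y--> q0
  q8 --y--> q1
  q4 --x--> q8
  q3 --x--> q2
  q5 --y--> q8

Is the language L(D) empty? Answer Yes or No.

No

The empty string ε is accepted: the run q0 ends in the accepting state q0.
Since at least one string is accepted, L(D) is not empty.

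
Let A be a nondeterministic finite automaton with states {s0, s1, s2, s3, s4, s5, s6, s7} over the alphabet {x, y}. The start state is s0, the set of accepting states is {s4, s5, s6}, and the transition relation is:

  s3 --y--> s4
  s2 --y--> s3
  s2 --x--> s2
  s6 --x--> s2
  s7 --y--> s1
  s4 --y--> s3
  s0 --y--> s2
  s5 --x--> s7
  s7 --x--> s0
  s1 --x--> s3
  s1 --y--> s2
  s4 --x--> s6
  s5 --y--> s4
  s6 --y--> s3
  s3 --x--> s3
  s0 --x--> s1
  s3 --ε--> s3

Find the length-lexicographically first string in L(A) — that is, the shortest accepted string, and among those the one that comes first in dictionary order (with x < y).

A breadth-first search from s0 reaches an accepting state first via the path s0 → s1 → s3 → s4 on input xxy.
No string of length < 3 is accepted (BFS exhausts all shorter strings without reaching an accepting state), and xxy is the lexicographically least accepting string of length 3.

xxy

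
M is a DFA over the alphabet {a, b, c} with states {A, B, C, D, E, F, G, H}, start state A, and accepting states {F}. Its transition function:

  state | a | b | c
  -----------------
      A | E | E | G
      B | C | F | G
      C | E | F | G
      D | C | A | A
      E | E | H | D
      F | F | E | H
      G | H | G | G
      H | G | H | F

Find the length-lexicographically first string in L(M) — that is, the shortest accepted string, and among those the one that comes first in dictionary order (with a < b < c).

A breadth-first search from A reaches an accepting state first via the path A → E → H → F on input abc.
No string of length < 3 is accepted (BFS exhausts all shorter strings without reaching an accepting state), and abc is the lexicographically least accepting string of length 3.

abc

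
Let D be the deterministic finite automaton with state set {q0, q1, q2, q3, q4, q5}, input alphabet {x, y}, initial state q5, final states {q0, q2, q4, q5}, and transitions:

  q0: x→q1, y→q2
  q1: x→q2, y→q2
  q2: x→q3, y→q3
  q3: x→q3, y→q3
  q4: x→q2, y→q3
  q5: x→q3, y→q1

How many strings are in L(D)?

3

The useful subgraph on states {q1, q2, q5} is acyclic, so L(D) is finite; the longest accepting path visits 3 useful states, giving maximum string length 2.
Counting accepting paths from q5 by length: 1 of length 0, 2 of length 2. Total 3.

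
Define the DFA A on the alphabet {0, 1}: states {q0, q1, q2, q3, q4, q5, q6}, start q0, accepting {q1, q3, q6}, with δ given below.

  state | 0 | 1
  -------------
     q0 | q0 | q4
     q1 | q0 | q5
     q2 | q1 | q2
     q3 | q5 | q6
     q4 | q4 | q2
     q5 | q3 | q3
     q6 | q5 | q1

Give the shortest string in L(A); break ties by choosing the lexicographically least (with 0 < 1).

110

A breadth-first search from q0 reaches an accepting state first via the path q0 → q4 → q2 → q1 on input 110.
No string of length < 3 is accepted (BFS exhausts all shorter strings without reaching an accepting state), and 110 is the lexicographically least accepting string of length 3.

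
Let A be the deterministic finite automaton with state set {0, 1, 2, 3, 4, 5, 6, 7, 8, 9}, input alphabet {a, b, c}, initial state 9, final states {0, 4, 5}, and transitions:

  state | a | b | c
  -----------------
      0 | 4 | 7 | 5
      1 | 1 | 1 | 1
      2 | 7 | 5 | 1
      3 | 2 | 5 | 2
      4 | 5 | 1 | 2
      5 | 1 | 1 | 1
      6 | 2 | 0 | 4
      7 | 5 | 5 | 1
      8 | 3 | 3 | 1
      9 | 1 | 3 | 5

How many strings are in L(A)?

8

The useful subgraph on states {2, 3, 5, 7, 9} is acyclic, so L(A) is finite; the longest accepting path visits 5 useful states, giving maximum string length 4.
Counting accepting paths from 9 by length: 1 of length 1, 1 of length 2, 2 of length 3, 4 of length 4. Total 8.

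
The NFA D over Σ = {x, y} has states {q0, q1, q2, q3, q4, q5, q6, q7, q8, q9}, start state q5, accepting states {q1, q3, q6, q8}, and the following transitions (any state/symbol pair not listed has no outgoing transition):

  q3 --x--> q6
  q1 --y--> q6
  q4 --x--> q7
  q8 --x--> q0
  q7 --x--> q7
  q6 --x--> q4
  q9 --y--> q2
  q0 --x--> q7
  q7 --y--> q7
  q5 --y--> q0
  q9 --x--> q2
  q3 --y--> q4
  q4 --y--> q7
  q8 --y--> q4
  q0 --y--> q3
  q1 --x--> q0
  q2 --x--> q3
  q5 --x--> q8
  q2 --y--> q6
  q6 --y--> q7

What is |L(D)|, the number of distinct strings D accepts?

The useful subgraph on states {q0, q3, q5, q6, q8} is acyclic, so L(D) is finite; the longest accepting path visits 5 useful states, giving maximum string length 4.
Counting accepting paths from q5 by length: 1 of length 1, 1 of length 2, 2 of length 3, 1 of length 4. Total 5.

5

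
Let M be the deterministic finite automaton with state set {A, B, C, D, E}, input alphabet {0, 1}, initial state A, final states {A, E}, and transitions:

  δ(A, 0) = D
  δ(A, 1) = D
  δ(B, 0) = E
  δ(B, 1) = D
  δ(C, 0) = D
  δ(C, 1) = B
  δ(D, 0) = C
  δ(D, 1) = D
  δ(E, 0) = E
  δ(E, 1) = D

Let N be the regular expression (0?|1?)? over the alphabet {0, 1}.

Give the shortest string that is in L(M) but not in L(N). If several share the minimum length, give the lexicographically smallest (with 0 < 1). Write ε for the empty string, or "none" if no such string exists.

0010

The string 0010 is accepted by M but not by N.
No shorter string lies in the difference, and 0010 is the lexicographically first length-4 string in L(M) \ L(N).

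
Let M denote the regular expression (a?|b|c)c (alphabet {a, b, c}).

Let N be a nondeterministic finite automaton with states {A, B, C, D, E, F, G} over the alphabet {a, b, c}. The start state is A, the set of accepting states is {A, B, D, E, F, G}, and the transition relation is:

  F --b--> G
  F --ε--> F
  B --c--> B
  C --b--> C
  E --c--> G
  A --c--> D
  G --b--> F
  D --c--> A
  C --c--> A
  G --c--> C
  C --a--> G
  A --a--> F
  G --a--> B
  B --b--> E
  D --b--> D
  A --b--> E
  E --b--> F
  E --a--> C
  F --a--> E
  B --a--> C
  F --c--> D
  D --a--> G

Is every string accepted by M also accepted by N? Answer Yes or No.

Converting the expression M to a DFA (subset construction, then merging equivalent states) gives the minimal DFA with states {m0, m1, m2, m3, m4}, start state m0, accepting states {m2, m4} and transitions m0: a→m1, b→m1, c→m2; m1: a→m3, b→m3, c→m4; m2: a→m3, b→m3, c→m4; m3: a→m3, b→m3, c→m3; m4: a→m3, b→m3, c→m3.
Exploring the product automaton M × N from the start pair (m0, A), following both machines on each input symbol, reaches 14 state pairs: (m0, A), (m1, F), (m1, E), (m2, D), (m3, E), (m3, G), (m4, D), (m3, C), (m3, F), (m4, G), (m3, D), (m4, A), (m3, B), (m3, A).
M accepts in {m2, m4} and N accepts in {A, B, D, E, F, G}. The reachable pairs whose M-component is accepting are (m2, D), (m4, D), (m4, G), (m4, A); in each of them the N-component is accepting too, so the product for L(M) \ L(N) (M-component accepting, N-component rejecting) has no reachable accepting pair and the difference is empty.
Hence every string in L(M) is also in L(N).

Yes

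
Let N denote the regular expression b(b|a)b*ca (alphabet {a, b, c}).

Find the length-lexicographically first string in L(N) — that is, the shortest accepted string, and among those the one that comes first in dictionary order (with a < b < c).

baca

By inspection of the expression, no string of length less than 4 matches, and baca is the lexicographically first match of length 4.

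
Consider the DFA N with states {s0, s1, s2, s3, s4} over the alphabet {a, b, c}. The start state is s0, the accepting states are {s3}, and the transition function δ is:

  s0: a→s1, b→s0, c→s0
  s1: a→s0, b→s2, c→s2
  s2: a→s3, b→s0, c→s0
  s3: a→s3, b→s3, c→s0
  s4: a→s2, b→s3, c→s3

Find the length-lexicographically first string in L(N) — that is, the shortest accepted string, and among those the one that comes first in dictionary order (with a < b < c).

A breadth-first search from s0 reaches an accepting state first via the path s0 → s1 → s2 → s3 on input aba.
No string of length < 3 is accepted (BFS exhausts all shorter strings without reaching an accepting state), and aba is the lexicographically least accepting string of length 3.

aba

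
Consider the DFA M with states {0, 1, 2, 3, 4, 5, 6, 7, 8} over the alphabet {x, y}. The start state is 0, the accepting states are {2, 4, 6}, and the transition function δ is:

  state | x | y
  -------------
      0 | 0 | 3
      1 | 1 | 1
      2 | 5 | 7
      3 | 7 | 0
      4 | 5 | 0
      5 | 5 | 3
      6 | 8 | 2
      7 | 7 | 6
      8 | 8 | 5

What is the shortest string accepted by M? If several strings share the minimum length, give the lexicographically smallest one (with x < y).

yxy

A breadth-first search from 0 reaches an accepting state first via the path 0 → 3 → 7 → 6 on input yxy.
No string of length < 3 is accepted (BFS exhausts all shorter strings without reaching an accepting state), and yxy is the lexicographically least accepting string of length 3.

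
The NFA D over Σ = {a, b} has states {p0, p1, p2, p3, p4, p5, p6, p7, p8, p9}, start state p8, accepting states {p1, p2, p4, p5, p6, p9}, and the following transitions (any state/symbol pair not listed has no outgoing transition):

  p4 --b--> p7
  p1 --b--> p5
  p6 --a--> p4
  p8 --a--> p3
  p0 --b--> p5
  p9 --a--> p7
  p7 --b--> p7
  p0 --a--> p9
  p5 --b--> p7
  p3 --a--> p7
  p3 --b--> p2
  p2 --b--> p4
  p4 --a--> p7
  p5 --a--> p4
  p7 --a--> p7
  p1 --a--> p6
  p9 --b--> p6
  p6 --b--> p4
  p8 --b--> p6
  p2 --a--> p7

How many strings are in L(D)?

The useful subgraph on states {p2, p3, p4, p6, p8} is acyclic, so L(D) is finite; the longest accepting path visits 4 useful states, giving maximum string length 3.
Counting accepting paths from p8 by length: 1 of length 1, 3 of length 2, 1 of length 3. Total 5.

5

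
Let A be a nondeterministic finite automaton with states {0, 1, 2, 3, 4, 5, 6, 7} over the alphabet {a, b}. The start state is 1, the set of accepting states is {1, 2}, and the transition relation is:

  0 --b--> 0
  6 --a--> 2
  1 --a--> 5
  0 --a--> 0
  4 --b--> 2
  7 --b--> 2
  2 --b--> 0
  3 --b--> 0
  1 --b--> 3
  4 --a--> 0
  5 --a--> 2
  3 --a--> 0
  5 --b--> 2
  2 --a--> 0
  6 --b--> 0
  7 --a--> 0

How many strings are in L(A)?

The useful subgraph on states {1, 2, 5} is acyclic, so L(A) is finite; the longest accepting path visits 3 useful states, giving maximum string length 2.
Counting accepting paths from 1 by length: 1 of length 0, 2 of length 2. Total 3.

3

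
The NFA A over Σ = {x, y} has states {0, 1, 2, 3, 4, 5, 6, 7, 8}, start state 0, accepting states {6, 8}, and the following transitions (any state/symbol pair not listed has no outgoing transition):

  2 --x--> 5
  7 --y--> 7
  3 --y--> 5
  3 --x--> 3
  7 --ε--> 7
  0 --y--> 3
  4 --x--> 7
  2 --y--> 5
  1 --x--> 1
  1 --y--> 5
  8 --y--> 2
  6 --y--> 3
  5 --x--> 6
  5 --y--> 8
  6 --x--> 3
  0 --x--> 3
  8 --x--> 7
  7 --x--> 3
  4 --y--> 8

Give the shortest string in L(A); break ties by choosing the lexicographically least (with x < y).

A breadth-first search from 0 reaches an accepting state first via the path 0 → 3 → 5 → 6 on input xyx.
No string of length < 3 is accepted (BFS exhausts all shorter strings without reaching an accepting state), and xyx is the lexicographically least accepting string of length 3.

xyx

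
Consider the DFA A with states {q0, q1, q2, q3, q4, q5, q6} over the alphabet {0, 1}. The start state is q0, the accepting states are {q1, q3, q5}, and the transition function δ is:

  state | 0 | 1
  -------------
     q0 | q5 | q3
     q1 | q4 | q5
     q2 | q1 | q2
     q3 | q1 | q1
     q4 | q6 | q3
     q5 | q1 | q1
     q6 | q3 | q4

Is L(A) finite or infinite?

State q3 is reachable from the start and can reach an accepting state, and it lies on the cycle q3 → q1 → q4 → q3.
Traversing that cycle any number of times yields accepted strings of unbounded length, so the language is infinite.

infinite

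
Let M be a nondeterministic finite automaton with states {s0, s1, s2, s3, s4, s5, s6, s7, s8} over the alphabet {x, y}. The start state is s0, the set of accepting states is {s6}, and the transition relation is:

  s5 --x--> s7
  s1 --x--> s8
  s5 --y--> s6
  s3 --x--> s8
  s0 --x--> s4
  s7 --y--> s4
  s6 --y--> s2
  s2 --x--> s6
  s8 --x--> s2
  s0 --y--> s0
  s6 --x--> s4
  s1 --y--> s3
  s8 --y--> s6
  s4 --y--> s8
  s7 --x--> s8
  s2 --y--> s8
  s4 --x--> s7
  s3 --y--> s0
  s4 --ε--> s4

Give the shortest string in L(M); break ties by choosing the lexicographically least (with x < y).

A breadth-first search from s0 reaches an accepting state first via the path s0 → s4 → s8 → s6 on input xyy.
No string of length < 3 is accepted (BFS exhausts all shorter strings without reaching an accepting state), and xyy is the lexicographically least accepting string of length 3.

xyy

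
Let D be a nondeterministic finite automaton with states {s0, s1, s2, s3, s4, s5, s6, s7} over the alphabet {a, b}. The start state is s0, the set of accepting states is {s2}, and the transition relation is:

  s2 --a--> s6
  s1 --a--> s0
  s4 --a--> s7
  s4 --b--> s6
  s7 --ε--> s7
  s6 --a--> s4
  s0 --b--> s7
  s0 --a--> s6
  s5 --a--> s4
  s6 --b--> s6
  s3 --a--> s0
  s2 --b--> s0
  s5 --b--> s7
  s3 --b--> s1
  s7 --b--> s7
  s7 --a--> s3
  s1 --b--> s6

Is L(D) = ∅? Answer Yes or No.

The states reachable from the start state are {s0, s1, s3, s4, s6, s7}.
None of the accepting states {s2} is reachable, so no string is accepted and L(D) = ∅.

Yes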